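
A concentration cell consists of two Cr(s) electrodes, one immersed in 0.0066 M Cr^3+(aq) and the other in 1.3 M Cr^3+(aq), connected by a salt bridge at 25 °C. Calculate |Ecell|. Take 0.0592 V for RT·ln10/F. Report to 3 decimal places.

For a concentration cell E°cell = 0, since both electrodes use the same couple.
The compartment with the higher Cr^3+(aq) concentration (1.3 M) acts as the cathode; ions are reduced there and produced at the dilute (0.0066 M) anode.
With n = 3, Ecell = −(0.0592/3)·log([dilute]/[conc]) = −(0.0592/3)·log(0.0066/1.3) = +0.045 V.

0.045 V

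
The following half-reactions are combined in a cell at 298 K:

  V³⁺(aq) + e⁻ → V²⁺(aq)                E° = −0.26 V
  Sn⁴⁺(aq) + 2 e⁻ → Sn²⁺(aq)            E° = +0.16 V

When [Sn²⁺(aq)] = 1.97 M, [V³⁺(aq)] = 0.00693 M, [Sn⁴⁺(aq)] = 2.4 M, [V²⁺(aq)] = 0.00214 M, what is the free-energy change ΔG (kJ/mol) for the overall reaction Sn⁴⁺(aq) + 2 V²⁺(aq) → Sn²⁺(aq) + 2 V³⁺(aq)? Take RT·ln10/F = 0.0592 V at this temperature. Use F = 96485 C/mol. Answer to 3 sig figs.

E°cell = +0.16 − (−0.26) = +0.42 V; the balanced reaction transfers n = 2 electrons.
Q = ([Sn²⁺(aq)]·[V³⁺(aq)]^2) / ([Sn⁴⁺(aq)]·[V²⁺(aq)]^2) = 8.61, so log Q = 0.935 and E = +0.42 − (0.0592/2)(0.935) = +0.3923 V.
ΔG = −nFE = −(2)(96485)(+0.3923) J/mol = −75.7 kJ/mol.

−75.7 kJ/mol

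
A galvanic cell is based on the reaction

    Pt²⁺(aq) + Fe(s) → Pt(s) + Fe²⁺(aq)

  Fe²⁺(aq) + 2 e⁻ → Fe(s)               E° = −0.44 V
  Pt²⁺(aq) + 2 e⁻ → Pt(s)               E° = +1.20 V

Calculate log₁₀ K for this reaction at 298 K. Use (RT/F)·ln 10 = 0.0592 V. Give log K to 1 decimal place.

log K = 55.4

The Pt²⁺/Pt couple is reduced (cathode); E°cell = +1.20 − (−0.44) = +1.64 V with n = 2.
At equilibrium E = 0, so log K = nE°cell / 0.0592 = (2)(+1.64) / 0.0592 = 55.4.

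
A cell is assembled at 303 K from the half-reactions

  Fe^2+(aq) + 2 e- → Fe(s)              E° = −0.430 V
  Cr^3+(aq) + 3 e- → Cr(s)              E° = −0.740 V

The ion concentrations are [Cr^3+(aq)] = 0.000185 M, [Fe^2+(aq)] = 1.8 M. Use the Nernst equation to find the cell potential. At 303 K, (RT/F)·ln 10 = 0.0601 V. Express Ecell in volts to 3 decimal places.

Since E°(Fe²⁺/Fe) > E°(Cr³⁺/Cr), Fe²⁺/Fe serves as the cathode.
E°cell = E°cat − E°an = −0.430 − (−0.740) = +0.310 V; n = 6.
For the overall reaction 3 Fe^2+(aq) + 2 Cr(s) → 3 Fe(s) + 2 Cr^3+(aq), Q = [Cr^3+(aq)]^2 / [Fe^2+(aq)]^3 = 5.87×10^−9, giving log Q = −8.231.
By the Nernst equation, E = +0.310 − (0.0601/6)·(−8.231) = +0.392 V.

+0.392 V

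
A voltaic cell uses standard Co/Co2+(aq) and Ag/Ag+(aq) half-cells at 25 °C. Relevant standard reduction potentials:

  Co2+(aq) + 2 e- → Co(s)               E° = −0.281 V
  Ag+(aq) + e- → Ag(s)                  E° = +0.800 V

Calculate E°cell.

+1.081 V

Of the two couples in this cell, the one with the more positive reduction potential is reduced at the cathode: here that is Ag⁺/Ag (+0.800 V); Co²⁺/Co (−0.281 V) is the anode.
E°cell = E°(cathode) − E°(anode) = +0.800 − (−0.281) = +1.081 V.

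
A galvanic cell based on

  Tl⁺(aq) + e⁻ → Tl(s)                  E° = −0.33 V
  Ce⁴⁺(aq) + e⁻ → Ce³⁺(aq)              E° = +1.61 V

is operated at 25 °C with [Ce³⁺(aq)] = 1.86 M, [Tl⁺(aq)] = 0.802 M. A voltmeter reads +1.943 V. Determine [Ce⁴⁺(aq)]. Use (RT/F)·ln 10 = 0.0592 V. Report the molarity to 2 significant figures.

With Ce⁴⁺/Ce³⁺ at the cathode and Tl⁺/Tl at the anode, E°cell = +1.61 − (−0.33) = +1.94 V (n = 1).
Since E = E° − (0.0592/n)·log Q, log Q = n(E° − E)/0.0592 = −0.051.
Balancing electrons gives Ce⁴⁺(aq) + Tl(s) → Ce³⁺(aq) + Tl⁺(aq); thus Q = ([Ce³⁺(aq)]·[Tl⁺(aq)]) / [Ce⁴⁺(aq)].
Solving for the unknown gives log [Ce⁴⁺(aq)] = 0.225, so [Ce⁴⁺(aq)] ≈ 1.7 M.

1.7 M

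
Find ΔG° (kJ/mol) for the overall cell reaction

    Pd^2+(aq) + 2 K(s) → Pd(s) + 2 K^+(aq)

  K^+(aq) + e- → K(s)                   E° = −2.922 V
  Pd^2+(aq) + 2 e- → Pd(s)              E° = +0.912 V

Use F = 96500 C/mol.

−740 kJ/mol

In the reaction as written Pd^2+(aq) is reduced, so the Pd²⁺/Pd couple is the cathode and K⁺/K is the anode.
E°cell = +0.912 − (−2.922) = +3.834 V; balancing electrons gives n = 2.
ΔG° = −nFE°cell = −(2)(96500)(+3.834) J/mol = −740 kJ/mol.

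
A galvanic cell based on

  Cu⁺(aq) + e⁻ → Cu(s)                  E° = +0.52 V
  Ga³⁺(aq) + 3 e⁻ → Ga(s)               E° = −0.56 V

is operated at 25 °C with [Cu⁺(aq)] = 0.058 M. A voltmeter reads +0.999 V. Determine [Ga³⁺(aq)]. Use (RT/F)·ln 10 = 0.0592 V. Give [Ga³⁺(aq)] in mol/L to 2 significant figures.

Cu⁺/Cu is the cathode (higher E°); E°cell = +0.52 − (−0.56) = +1.08 V with n = 3.
Rearranging E = E° − (0.0592/n)·log Q gives log Q = 3(+1.08 − (+0.999))/0.0592 = 4.105.
Balancing electrons gives 3 Cu⁺(aq) + Ga(s) → 3 Cu(s) + Ga³⁺(aq); thus Q = [Ga³⁺(aq)] / [Cu⁺(aq)]^3.
Solving for the unknown gives log [Ga³⁺(aq)] = 0.395, so [Ga³⁺(aq)] ≈ 2.5 M.

2.5 M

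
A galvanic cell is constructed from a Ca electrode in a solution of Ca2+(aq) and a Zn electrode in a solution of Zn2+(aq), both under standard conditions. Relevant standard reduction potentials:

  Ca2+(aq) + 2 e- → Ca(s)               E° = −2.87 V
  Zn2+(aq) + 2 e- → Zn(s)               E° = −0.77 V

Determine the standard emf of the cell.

Of the two couples in this cell, the one with the more positive reduction potential is reduced at the cathode: here that is Zn²⁺/Zn (−0.77 V); Ca²⁺/Ca (−2.87 V) is the anode.
E°cell = E°(cathode) − E°(anode) = −0.77 − (−2.87) = +2.10 V.

+2.10 V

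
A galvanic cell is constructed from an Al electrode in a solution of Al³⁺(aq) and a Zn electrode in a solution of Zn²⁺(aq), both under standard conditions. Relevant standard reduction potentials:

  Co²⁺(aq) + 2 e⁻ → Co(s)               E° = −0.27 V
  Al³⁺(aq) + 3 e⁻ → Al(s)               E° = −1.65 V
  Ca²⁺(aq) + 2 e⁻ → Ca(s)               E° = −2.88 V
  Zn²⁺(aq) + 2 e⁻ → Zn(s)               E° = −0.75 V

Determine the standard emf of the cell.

The Zn²⁺/Zn couple has the higher E°, so Zn ion is reduced (cathode) and Al is oxidized (anode).
E°cell = E°(cathode) − E°(anode) = −0.75 − (−1.65) = +0.90 V.

+0.90 V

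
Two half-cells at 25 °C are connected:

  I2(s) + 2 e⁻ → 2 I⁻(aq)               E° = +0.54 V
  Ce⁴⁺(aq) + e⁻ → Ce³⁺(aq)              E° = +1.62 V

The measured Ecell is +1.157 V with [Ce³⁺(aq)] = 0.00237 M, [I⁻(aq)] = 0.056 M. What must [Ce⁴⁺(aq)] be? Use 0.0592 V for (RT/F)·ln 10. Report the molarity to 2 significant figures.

With Ce⁴⁺/Ce³⁺ at the cathode and I₂/I⁻ at the anode, E°cell = +1.62 − (+0.54) = +1.08 V (n = 2).
Rearranging E = E° − (0.0592/n)·log Q gives log Q = 2(+1.08 − (+1.157))/0.0592 = −2.601.
Balancing electrons gives 2 Ce⁴⁺(aq) + 2 I⁻(aq) → 2 Ce³⁺(aq) + I2(s); thus Q = [Ce³⁺(aq)]^2 / ([Ce⁴⁺(aq)]^2·[I⁻(aq)]^2).
Substituting the known concentrations and solving, log [Ce⁴⁺(aq)] = −0.073 and [Ce⁴⁺(aq)] = 0.85 M.

0.85 M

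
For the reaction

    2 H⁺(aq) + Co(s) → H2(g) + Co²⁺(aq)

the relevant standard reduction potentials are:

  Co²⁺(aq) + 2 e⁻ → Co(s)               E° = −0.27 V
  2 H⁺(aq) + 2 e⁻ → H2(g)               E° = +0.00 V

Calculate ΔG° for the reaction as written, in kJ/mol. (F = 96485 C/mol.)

In the reaction as written H⁺(aq) is reduced, so the 2H⁺/H₂ couple is the cathode and Co²⁺/Co is the anode.
E°cell = +0.00 − (−0.27) = +0.27 V; balancing electrons gives n = 2.
ΔG° = −nFE°cell = −(2)(96485)(+0.27) J/mol = −52.1 kJ/mol.

−52.1 kJ/mol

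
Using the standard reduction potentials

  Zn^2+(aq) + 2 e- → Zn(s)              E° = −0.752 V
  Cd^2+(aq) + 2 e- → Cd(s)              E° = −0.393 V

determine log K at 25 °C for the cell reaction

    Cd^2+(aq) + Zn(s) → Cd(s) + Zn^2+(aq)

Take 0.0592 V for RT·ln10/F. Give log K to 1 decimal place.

log K = 12.1

The Cd²⁺/Cd couple is reduced (cathode); E°cell = −0.393 − (−0.752) = +0.359 V with n = 2.
At equilibrium E = 0, so log K = nE°cell / 0.0592 = (2)(+0.359) / 0.0592 = 12.1.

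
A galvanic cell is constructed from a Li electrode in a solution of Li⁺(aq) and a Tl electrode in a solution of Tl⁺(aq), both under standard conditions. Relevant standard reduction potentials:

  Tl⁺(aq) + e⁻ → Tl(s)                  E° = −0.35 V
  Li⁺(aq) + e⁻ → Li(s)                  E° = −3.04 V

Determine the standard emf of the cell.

Of the two couples in this cell, the one with the more positive reduction potential is reduced at the cathode: here that is Tl⁺/Tl (−0.35 V); Li⁺/Li (−3.04 V) is the anode.
E°cell = E°(cathode) − E°(anode) = −0.35 − (−3.04) = +2.69 V.

+2.69 V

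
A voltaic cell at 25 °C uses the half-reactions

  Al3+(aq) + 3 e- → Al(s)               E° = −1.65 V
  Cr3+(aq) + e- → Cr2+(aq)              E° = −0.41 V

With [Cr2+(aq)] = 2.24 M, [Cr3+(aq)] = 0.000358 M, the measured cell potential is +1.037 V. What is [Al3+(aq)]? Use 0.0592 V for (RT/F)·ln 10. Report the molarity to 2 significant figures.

0.079 M

With Cr³⁺/Cr²⁺ at the cathode and Al³⁺/Al at the anode, E°cell = −0.41 − (−1.65) = +1.24 V (n = 3).
From the Nernst equation, log Q = n(E° − E)/0.0592 = 3·(+1.24 − (+1.037))/0.0592 = 10.287.
The balanced reaction is 3 Cr3+(aq) + Al(s) → 3 Cr2+(aq) + Al3+(aq), so Q = ([Cr2+(aq)]^3·[Al3+(aq)]) / [Cr3+(aq)]^3.
Solving for the unknown gives log [Al3+(aq)] = −1.102, so [Al3+(aq)] ≈ 0.079 M.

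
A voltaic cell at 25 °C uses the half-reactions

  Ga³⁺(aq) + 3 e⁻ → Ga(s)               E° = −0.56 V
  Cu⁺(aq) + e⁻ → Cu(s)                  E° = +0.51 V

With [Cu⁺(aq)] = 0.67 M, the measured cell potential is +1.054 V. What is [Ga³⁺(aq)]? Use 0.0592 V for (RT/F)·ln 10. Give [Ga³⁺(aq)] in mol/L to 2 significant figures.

Cu⁺/Cu is the cathode (higher E°); E°cell = +0.51 − (−0.56) = +1.07 V with n = 3.
Since E = E° − (0.0592/n)·log Q, log Q = n(E° − E)/0.0592 = 0.811.
Balancing electrons gives 3 Cu⁺(aq) + Ga(s) → 3 Cu(s) + Ga³⁺(aq); thus Q = [Ga³⁺(aq)] / [Cu⁺(aq)]^3.
Substituting the known concentrations and solving, log [Ga³⁺(aq)] = 0.289 and [Ga³⁺(aq)] = 1.9 M.

1.9 M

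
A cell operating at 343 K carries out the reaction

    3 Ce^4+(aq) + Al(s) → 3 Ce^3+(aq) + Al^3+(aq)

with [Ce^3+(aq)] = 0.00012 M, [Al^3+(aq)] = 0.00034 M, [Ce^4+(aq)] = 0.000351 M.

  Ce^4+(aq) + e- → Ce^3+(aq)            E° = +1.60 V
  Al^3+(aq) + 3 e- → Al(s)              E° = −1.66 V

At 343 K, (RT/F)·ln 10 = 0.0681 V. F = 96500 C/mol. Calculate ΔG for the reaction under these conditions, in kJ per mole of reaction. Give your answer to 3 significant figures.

−976 kJ/mol

E°cell = +1.60 − (−1.66) = +3.26 V; the balanced reaction transfers n = 3 electrons.
Here Q = ([Ce^3+(aq)]^3·[Al^3+(aq)]) / [Ce^4+(aq)]^3 = 1.36×10^−5 (log Q = −4.867), giving E = +3.26 − (0.0681/3)·(−4.867) = +3.3705 V.
ΔG = −nFE = −(3)(96500)(+3.3705) J/mol = −976 kJ/mol.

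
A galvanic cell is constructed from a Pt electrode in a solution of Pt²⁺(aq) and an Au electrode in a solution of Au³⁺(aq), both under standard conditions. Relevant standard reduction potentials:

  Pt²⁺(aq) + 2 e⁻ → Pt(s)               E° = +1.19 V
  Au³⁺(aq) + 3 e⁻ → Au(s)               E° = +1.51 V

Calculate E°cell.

The Au³⁺/Au couple has the higher E°, so Au ion is reduced (cathode) and Pt is oxidized (anode).
E°cell = E°(cathode) − E°(anode) = +1.51 − (+1.19) = +0.32 V.

+0.32 V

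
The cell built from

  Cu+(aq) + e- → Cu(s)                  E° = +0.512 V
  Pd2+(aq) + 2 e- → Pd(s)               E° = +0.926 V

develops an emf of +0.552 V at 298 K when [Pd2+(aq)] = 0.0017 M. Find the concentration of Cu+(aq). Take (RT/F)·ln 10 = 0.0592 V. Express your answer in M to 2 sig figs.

0.00019 M

The Pd²⁺/Pd couple has the larger reduction potential, so it is the cathode: E°cell = +0.926 − (+0.512) = +0.414 V and n = 2.
Since E = E° − (0.0592/n)·log Q, log Q = n(E° − E)/0.0592 = −4.662.
The balanced reaction is Pd2+(aq) + 2 Cu(s) → Pd(s) + 2 Cu+(aq), so Q = [Cu+(aq)]^2 / [Pd2+(aq)].
Substituting the known concentrations and solving, log [Cu+(aq)] = −3.716 and [Cu+(aq)] = 0.00019 M.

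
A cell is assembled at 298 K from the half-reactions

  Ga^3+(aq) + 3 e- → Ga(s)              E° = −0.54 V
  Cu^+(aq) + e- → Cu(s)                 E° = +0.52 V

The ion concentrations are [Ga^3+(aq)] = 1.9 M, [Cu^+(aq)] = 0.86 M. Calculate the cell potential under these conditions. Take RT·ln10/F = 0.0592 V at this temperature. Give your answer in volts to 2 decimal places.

+1.05 V

Cu⁺/Cu is reduced (cathode, E° = +0.52 V) and Ga³⁺/Ga is oxidized (anode).
E°cell = +0.52 − (−0.54) = +1.06 V, with n = 3 electrons transferred.
The balanced reaction is 3 Cu^+(aq) + Ga(s) → 3 Cu(s) + Ga^3+(aq), so Q = [Ga^3+(aq)] / [Cu^+(aq)]^3 = 2.99 and log Q = 0.475.
Applying E = E° − (RT ln10/nF)·log Q gives +1.06 − (0.0592/3)(0.475) = +1.05 V.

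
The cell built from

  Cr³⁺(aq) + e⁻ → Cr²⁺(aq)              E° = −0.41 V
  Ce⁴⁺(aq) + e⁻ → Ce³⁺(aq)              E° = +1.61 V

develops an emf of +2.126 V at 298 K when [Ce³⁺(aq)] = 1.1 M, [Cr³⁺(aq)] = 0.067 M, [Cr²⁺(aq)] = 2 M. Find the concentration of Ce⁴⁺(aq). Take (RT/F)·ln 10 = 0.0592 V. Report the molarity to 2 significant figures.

2.3 M

With Ce⁴⁺/Ce³⁺ at the cathode and Cr³⁺/Cr²⁺ at the anode, E°cell = +1.61 − (−0.41) = +2.02 V (n = 1).
From the Nernst equation, log Q = n(E° − E)/0.0592 = 1·(+2.02 − (+2.126))/0.0592 = −1.791.
For Ce⁴⁺(aq) + Cr²⁺(aq) → Ce³⁺(aq) + Cr³⁺(aq), the reaction quotient is Q = ([Ce³⁺(aq)]·[Cr³⁺(aq)]) / ([Ce⁴⁺(aq)]·[Cr²⁺(aq)]).
Isolating [Ce⁴⁺(aq)] in Q = 10^{−1.791} yields log [Ce⁴⁺(aq)] = 0.357, i.e. 2.3 M.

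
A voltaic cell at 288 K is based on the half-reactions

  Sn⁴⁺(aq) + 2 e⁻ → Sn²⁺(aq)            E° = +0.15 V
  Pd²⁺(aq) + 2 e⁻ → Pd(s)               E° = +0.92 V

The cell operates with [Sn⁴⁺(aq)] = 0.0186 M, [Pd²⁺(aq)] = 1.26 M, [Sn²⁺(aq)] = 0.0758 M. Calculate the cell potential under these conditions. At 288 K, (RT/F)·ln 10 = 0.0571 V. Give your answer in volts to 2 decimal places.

Since E°(Pd²⁺/Pd) > E°(Sn⁴⁺/Sn²⁺), Pd²⁺/Pd serves as the cathode.
The standard potential is +0.92 − (+0.15) = +0.77 V and the balanced reaction transfers n = 2 electrons.
For the overall reaction Pd²⁺(aq) + Sn²⁺(aq) → Pd(s) + Sn⁴⁺(aq), Q = [Sn⁴⁺(aq)] / ([Pd²⁺(aq)]·[Sn²⁺(aq)]) = 0.195, giving log Q = −0.711.
E = E° − (0.0571/n)·log Q = +0.77 − (0.0571/2)(−0.711) = +0.79 V.

+0.79 V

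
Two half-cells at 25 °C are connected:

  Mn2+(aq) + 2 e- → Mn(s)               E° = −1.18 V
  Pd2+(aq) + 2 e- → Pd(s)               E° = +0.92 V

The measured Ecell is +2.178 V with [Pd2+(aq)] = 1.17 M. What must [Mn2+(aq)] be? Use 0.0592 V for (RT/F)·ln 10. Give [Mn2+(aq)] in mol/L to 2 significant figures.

0.0027 M

With Pd²⁺/Pd at the cathode and Mn²⁺/Mn at the anode, E°cell = +0.92 − (−1.18) = +2.10 V (n = 2).
From the Nernst equation, log Q = n(E° − E)/0.0592 = 2·(+2.10 − (+2.178))/0.0592 = −2.635.
For Pd2+(aq) + Mn(s) → Pd(s) + Mn2+(aq), the reaction quotient is Q = [Mn2+(aq)] / [Pd2+(aq)].
Substituting the known concentrations and solving, log [Mn2+(aq)] = −2.567 and [Mn2+(aq)] = 0.0027 M.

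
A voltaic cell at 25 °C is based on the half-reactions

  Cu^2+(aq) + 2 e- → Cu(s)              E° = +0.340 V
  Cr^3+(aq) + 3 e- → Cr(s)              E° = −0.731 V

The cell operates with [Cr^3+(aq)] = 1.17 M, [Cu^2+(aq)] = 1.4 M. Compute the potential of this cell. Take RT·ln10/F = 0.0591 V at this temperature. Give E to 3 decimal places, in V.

Since E°(Cu²⁺/Cu) > E°(Cr³⁺/Cr), Cu²⁺/Cu serves as the cathode.
E°cell = +0.340 − (−0.731) = +1.071 V, with n = 6 electrons transferred.
Balancing gives 3 Cu^2+(aq) + 2 Cr(s) → 3 Cu(s) + 2 Cr^3+(aq); hence Q = [Cr^3+(aq)]^2 / [Cu^2+(aq)]^3 = 0.499 (log Q = −0.302).
By the Nernst equation, E = +1.071 − (0.0591/6)·(−0.302) = +1.074 V.

+1.074 V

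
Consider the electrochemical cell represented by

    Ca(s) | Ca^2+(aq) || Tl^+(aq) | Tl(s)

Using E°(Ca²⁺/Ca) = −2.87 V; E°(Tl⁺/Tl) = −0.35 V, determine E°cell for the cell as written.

By convention the left-hand electrode in cell notation is the anode (oxidation) and the right-hand electrode is the cathode (reduction).
E°cell = E°(right) − E°(left) = −0.35 − (−2.87) = +2.52 V.

+2.52 V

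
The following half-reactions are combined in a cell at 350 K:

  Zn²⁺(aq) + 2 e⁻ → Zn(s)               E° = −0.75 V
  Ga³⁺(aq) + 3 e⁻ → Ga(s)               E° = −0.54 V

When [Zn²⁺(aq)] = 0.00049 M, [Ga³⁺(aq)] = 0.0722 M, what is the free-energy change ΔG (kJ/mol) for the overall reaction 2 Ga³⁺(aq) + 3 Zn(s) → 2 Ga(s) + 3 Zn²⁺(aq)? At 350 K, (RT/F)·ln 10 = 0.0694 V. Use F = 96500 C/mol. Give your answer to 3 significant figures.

E°cell = −0.54 − (−0.75) = +0.21 V; the balanced reaction transfers n = 6 electrons.
Q = [Zn²⁺(aq)]^3 / [Ga³⁺(aq)]^2 = 2.26×10^−8, so log Q = −7.646 and E = +0.21 − (0.0694/6)(−7.646) = +0.2984 V.
ΔG = −nFE = −(6)(96500)(+0.2984) J/mol = −173 kJ/mol.

−173 kJ/mol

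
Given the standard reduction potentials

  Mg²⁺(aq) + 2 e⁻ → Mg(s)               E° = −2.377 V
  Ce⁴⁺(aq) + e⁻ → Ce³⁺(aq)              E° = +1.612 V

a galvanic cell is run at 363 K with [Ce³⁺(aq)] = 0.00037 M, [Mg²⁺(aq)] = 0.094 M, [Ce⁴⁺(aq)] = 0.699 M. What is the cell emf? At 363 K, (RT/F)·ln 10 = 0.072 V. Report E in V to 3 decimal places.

+4.262 V

Since E°(Ce⁴⁺/Ce³⁺) > E°(Mg²⁺/Mg), Ce⁴⁺/Ce³⁺ serves as the cathode.
E°cell = +1.612 − (−2.377) = +3.989 V, with n = 2 electrons transferred.
Balancing gives 2 Ce⁴⁺(aq) + Mg(s) → 2 Ce³⁺(aq) + Mg²⁺(aq); hence Q = ([Ce³⁺(aq)]^2·[Mg²⁺(aq)]) / [Ce⁴⁺(aq)]^2 = 2.63×10^−8 (log Q = −7.579).
By the Nernst equation, E = +3.989 − (0.072/2)·(−7.579) = +4.262 V.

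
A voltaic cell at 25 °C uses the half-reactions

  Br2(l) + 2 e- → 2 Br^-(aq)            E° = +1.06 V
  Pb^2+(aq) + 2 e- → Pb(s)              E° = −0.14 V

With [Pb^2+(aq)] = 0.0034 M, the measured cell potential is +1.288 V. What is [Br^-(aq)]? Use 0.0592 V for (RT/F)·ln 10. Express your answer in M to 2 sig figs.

Br₂/Br⁻ is the cathode (higher E°); E°cell = +1.06 − (−0.14) = +1.20 V with n = 2.
Rearranging E = E° − (0.0592/n)·log Q gives log Q = 2(+1.20 − (+1.288))/0.0592 = −2.973.
For Br2(l) + Pb(s) → 2 Br^-(aq) + Pb^2+(aq), the reaction quotient is Q = [Br^-(aq)]^2·[Pb^2+(aq)].
Isolating [Br^-(aq)] in Q = 10^{−2.973} yields log [Br^-(aq)] = −0.252, i.e. 0.56 M.

0.56 M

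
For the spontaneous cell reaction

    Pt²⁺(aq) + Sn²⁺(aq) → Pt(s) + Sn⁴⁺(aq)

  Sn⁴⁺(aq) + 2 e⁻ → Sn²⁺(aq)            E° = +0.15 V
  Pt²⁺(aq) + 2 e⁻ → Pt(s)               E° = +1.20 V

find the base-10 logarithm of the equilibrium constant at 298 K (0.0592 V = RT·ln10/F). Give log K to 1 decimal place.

log K = 35.5

The Pt²⁺/Pt couple is reduced (cathode); E°cell = +1.20 − (+0.15) = +1.05 V with n = 2.
At equilibrium E = 0, so log K = nE°cell / 0.0592 = (2)(+1.05) / 0.0592 = 35.5.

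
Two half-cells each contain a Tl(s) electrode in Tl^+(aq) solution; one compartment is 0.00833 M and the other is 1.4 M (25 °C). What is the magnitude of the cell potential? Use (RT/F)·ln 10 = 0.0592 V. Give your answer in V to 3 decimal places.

For a concentration cell E°cell = 0, since both electrodes use the same couple.
The compartment with the higher Tl^+(aq) concentration (1.4 M) acts as the cathode; ions are reduced there and produced at the dilute (0.00833 M) anode.
With n = 1, Ecell = −(0.0592/1)·log([dilute]/[conc]) = −(0.0592/1)·log(0.00833/1.4) = +0.132 V.

0.132 V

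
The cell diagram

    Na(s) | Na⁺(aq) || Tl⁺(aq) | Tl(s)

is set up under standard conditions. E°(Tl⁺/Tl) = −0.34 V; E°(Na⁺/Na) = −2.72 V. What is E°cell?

+2.38 V

By convention the left-hand electrode in cell notation is the anode (oxidation) and the right-hand electrode is the cathode (reduction).
E°cell = E°(right) − E°(left) = −0.34 − (−2.72) = +2.38 V.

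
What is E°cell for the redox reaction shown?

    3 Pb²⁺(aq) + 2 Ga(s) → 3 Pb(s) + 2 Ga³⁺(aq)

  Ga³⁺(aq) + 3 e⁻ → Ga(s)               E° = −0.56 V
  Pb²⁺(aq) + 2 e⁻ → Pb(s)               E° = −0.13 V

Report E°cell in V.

In the reaction as written, Pb²⁺(aq) is reduced (cathode) and Ga³⁺(aq) is produced by oxidation at the anode.
E°cell = E°(cathode) − E°(anode) = −0.13 − (−0.56) = +0.43 V.

+0.43 V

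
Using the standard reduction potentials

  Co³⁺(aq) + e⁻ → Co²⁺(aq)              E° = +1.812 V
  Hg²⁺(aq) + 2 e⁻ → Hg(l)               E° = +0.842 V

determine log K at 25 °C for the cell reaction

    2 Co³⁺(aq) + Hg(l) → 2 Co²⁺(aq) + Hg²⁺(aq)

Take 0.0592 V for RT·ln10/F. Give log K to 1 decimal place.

log K = 32.8

The Co³⁺/Co²⁺ couple is reduced (cathode); E°cell = +1.812 − (+0.842) = +0.970 V with n = 2.
At equilibrium E = 0, so log K = nE°cell / 0.0592 = (2)(+0.970) / 0.0592 = 32.8.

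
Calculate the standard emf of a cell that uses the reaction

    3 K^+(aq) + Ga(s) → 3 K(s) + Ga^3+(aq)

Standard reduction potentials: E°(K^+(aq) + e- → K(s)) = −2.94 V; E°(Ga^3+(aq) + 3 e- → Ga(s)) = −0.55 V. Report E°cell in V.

−2.39 V

In the reaction as written, K^+(aq) is reduced (cathode) and Ga^3+(aq) is produced by oxidation at the anode.
E°cell = E°(cathode) − E°(anode) = −2.94 − (−0.55) = −2.39 V.
The negative E°cell means the reaction is non-spontaneous in the direction written.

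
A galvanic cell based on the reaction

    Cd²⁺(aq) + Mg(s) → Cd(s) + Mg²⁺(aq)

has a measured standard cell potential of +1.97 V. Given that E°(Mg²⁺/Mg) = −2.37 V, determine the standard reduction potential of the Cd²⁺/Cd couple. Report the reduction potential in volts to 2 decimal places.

−0.40 V

In the reaction as written the Cd²⁺/Cd couple is reduced (cathode) and Mg²⁺/Mg is oxidized (anode), so E°cell = E°(Cd²⁺/Cd) − E°(Mg²⁺/Mg).
E°(Cd²⁺/Cd) = E°cell + E°(anode) = +1.97 + (−2.37) = −0.40 V.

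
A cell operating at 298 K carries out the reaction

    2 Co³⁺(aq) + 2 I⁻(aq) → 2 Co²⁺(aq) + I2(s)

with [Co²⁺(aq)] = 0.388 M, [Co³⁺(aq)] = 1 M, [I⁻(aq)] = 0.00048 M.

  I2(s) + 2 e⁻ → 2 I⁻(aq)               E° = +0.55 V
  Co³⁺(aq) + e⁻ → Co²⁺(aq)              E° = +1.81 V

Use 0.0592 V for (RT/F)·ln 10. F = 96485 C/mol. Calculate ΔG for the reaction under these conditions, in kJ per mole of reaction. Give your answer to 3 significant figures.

−210 kJ/mol

The standard cell potential is +1.81 − (+0.55) = +1.26 V, with n = 2 electrons in the balanced equation.
Here Q = [Co²⁺(aq)]^2 / ([Co³⁺(aq)]^2·[I⁻(aq)]^2) = 6.53×10^5 (log Q = 5.815), giving E = +1.26 − (0.0592/2)·(5.815) = +1.0879 V.
Then ΔG = −nFE = −2 × 96485 × +1.0879 J/mol = −210 kJ/mol.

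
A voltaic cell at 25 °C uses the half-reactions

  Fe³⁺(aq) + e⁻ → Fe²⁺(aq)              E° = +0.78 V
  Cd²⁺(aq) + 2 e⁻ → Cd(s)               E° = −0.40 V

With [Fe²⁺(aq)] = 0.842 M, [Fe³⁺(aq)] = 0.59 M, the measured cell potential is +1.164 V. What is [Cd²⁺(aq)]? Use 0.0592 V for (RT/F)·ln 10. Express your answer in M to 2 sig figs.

Fe³⁺/Fe²⁺ is the cathode (higher E°); E°cell = +0.78 − (−0.40) = +1.18 V with n = 2.
Rearranging E = E° − (0.0592/n)·log Q gives log Q = 2(+1.18 − (+1.164))/0.0592 = 0.541.
For 2 Fe³⁺(aq) + Cd(s) → 2 Fe²⁺(aq) + Cd²⁺(aq), the reaction quotient is Q = ([Fe²⁺(aq)]^2·[Cd²⁺(aq)]) / [Fe³⁺(aq)]^2.
Isolating [Cd²⁺(aq)] in Q = 10^{0.541} yields log [Cd²⁺(aq)] = 0.232, i.e. 1.7 M.

1.7 M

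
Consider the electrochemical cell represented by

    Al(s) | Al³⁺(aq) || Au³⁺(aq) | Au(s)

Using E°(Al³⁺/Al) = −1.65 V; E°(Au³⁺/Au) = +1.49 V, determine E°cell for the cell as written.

By convention the left-hand electrode in cell notation is the anode (oxidation) and the right-hand electrode is the cathode (reduction).
E°cell = E°(right) − E°(left) = +1.49 − (−1.65) = +3.14 V.

+3.14 V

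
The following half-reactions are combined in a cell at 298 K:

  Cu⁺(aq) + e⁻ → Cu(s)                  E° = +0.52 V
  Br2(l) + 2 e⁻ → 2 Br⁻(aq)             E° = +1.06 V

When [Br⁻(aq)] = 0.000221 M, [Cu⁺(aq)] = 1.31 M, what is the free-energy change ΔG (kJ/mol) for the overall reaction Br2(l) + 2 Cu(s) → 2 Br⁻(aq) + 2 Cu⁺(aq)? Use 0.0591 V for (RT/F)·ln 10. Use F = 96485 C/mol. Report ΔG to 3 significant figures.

−145 kJ/mol

E°cell = +1.06 − (+0.52) = +0.54 V; the balanced reaction transfers n = 2 electrons.
Q = [Br⁻(aq)]^2·[Cu⁺(aq)]^2 = 8.38×10^−8, so log Q = −7.077 and E = +0.54 − (0.0591/2)(−7.077) = +0.7491 V.
Then ΔG = −nFE = −2 × 96485 × +0.7491 J/mol = −145 kJ/mol.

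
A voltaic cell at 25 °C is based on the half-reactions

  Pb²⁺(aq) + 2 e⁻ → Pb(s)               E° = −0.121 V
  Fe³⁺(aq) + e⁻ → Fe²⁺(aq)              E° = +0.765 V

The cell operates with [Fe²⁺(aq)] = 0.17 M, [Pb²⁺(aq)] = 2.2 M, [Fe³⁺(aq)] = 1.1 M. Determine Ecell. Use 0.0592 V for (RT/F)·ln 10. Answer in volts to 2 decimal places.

+0.92 V

Fe³⁺/Fe²⁺ is reduced (cathode, E° = +0.765 V) and Pb²⁺/Pb is oxidized (anode).
The standard potential is +0.765 − (−0.121) = +0.886 V and the balanced reaction transfers n = 2 electrons.
For the overall reaction 2 Fe³⁺(aq) + Pb(s) → 2 Fe²⁺(aq) + Pb²⁺(aq), Q = ([Fe²⁺(aq)]^2·[Pb²⁺(aq)]) / [Fe³⁺(aq)]^2 = 0.0525, giving log Q = −1.279.
E = E° − (0.0592/n)·log Q = +0.886 − (0.0592/2)(−1.279) = +0.92 V.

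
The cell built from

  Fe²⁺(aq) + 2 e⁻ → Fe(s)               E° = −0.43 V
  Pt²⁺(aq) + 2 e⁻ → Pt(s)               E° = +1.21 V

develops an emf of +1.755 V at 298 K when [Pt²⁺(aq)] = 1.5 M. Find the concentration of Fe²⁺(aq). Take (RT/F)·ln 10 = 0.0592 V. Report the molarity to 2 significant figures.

Pt²⁺/Pt is the cathode (higher E°); E°cell = +1.21 − (−0.43) = +1.64 V with n = 2.
Rearranging E = E° − (0.0592/n)·log Q gives log Q = 2(+1.64 − (+1.755))/0.0592 = −3.885.
Balancing electrons gives Pt²⁺(aq) + Fe(s) → Pt(s) + Fe²⁺(aq); thus Q = [Fe²⁺(aq)] / [Pt²⁺(aq)].
Isolating [Fe²⁺(aq)] in Q = 10^{−3.885} yields log [Fe²⁺(aq)] = −3.709, i.e. 0.00020 M.

0.00020 M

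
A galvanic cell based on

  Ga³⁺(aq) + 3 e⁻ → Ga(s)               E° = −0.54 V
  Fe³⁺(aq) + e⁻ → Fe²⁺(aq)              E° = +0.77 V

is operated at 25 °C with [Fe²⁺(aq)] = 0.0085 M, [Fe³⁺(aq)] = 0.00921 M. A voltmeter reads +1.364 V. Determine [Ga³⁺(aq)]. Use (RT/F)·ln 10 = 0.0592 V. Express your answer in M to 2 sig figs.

0.0023 M

The Fe³⁺/Fe²⁺ couple has the larger reduction potential, so it is the cathode: E°cell = +0.77 − (−0.54) = +1.31 V and n = 3.
Since E = E° − (0.0592/n)·log Q, log Q = n(E° − E)/0.0592 = −2.736.
For 3 Fe³⁺(aq) + Ga(s) → 3 Fe²⁺(aq) + Ga³⁺(aq), the reaction quotient is Q = ([Fe²⁺(aq)]^3·[Ga³⁺(aq)]) / [Fe³⁺(aq)]^3.
Isolating [Ga³⁺(aq)] in Q = 10^{−2.736} yields log [Ga³⁺(aq)] = −2.631, i.e. 0.0023 M.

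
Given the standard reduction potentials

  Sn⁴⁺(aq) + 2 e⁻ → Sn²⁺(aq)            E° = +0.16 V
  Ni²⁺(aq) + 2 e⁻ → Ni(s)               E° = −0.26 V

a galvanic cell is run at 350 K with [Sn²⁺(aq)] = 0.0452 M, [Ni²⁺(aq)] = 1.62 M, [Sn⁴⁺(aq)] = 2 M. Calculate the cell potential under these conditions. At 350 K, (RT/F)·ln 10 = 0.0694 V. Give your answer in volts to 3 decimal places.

Since E°(Sn⁴⁺/Sn²⁺) > E°(Ni²⁺/Ni), Sn⁴⁺/Sn²⁺ serves as the cathode.
E°cell = +0.16 − (−0.26) = +0.42 V, with n = 2 electrons transferred.
Balancing gives Sn⁴⁺(aq) + Ni(s) → Sn²⁺(aq) + Ni²⁺(aq); hence Q = ([Sn²⁺(aq)]·[Ni²⁺(aq)]) / [Sn⁴⁺(aq)] = 0.0366 (log Q = −1.436).
E = E° − (0.0694/n)·log Q = +0.42 − (0.0694/2)(−1.436) = +0.470 V.

+0.470 V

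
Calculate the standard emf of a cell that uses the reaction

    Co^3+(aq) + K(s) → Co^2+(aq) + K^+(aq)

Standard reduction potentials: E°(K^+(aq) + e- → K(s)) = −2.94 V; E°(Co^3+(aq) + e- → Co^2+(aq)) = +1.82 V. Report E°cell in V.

In the reaction as written, Co^3+(aq) is reduced (cathode) and K^+(aq) is produced by oxidation at the anode.
E°cell = E°(cathode) − E°(anode) = +1.82 − (−2.94) = +4.76 V.
The positive value indicates the reaction is spontaneous as written.

+4.76 V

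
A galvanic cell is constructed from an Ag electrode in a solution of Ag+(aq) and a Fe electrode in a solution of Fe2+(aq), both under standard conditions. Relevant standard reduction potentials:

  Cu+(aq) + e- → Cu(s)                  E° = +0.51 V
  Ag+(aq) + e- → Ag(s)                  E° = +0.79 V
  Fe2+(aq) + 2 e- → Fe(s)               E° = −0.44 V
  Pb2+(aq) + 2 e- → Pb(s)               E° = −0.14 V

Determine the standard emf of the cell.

The Ag⁺/Ag couple has the higher E°, so Ag ion is reduced (cathode) and Fe is oxidized (anode).
E°cell = E°(cathode) − E°(anode) = +0.79 − (−0.44) = +1.23 V.

+1.23 V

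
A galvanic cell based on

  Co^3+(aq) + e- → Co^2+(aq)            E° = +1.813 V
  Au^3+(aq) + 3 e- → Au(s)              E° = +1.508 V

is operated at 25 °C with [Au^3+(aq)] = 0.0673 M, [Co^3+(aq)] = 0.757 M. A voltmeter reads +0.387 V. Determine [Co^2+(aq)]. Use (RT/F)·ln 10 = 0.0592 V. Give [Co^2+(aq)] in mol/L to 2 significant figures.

0.077 M

With Co³⁺/Co²⁺ at the cathode and Au³⁺/Au at the anode, E°cell = +1.813 − (+1.508) = +0.305 V (n = 3).
Rearranging E = E° − (0.0592/n)·log Q gives log Q = 3(+0.305 − (+0.387))/0.0592 = −4.155.
For 3 Co^3+(aq) + Au(s) → 3 Co^2+(aq) + Au^3+(aq), the reaction quotient is Q = ([Co^2+(aq)]^3·[Au^3+(aq)]) / [Co^3+(aq)]^3.
Isolating [Co^2+(aq)] in Q = 10^{−4.155} yields log [Co^2+(aq)] = −1.115, i.e. 0.077 M.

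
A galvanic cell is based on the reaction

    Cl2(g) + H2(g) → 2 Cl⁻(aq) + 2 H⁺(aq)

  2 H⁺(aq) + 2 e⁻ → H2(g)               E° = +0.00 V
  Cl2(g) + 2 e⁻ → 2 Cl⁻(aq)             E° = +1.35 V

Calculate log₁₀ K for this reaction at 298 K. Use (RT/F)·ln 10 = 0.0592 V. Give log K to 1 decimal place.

log K = 45.6

The Cl₂/Cl⁻ couple is reduced (cathode); E°cell = +1.35 − (+0.00) = +1.35 V with n = 2.
At equilibrium E = 0, so log K = nE°cell / 0.0592 = (2)(+1.35) / 0.0592 = 45.6.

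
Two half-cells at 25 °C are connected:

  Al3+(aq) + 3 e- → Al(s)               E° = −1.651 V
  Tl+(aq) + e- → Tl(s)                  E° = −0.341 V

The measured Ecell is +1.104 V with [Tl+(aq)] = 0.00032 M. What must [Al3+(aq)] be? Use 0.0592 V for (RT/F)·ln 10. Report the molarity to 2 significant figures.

0.90 M

The Tl⁺/Tl couple has the larger reduction potential, so it is the cathode: E°cell = −0.341 − (−1.651) = +1.310 V and n = 3.
Rearranging E = E° − (0.0592/n)·log Q gives log Q = 3(+1.310 − (+1.104))/0.0592 = 10.439.
The balanced reaction is 3 Tl+(aq) + Al(s) → 3 Tl(s) + Al3+(aq), so Q = [Al3+(aq)] / [Tl+(aq)]^3.
Isolating [Al3+(aq)] in Q = 10^{10.439} yields log [Al3+(aq)] = −0.046, i.e. 0.90 M.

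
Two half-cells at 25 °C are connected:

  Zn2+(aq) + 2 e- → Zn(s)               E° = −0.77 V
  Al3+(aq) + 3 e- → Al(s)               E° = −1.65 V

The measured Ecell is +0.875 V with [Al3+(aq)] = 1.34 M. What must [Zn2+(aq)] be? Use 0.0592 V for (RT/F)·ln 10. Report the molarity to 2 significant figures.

With Zn²⁺/Zn at the cathode and Al³⁺/Al at the anode, E°cell = −0.77 − (−1.65) = +0.88 V (n = 6).
Rearranging E = E° − (0.0592/n)·log Q gives log Q = 6(+0.88 − (+0.875))/0.0592 = 0.507.
Balancing electrons gives 3 Zn2+(aq) + 2 Al(s) → 3 Zn(s) + 2 Al3+(aq); thus Q = [Al3+(aq)]^2 / [Zn2+(aq)]^3.
Isolating [Zn2+(aq)] in Q = 10^{0.507} yields log [Zn2+(aq)] = −0.084, i.e. 0.82 M.

0.82 M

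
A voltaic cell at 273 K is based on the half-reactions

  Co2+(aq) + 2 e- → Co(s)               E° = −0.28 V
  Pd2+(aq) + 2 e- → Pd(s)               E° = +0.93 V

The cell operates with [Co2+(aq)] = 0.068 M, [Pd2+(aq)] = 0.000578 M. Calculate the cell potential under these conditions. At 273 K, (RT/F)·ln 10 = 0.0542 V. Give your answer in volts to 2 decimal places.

Pd²⁺/Pd is reduced (cathode, E° = +0.93 V) and Co²⁺/Co is oxidized (anode).
E°cell = +0.93 − (−0.28) = +1.21 V, with n = 2 electrons transferred.
For the overall reaction Pd2+(aq) + Co(s) → Pd(s) + Co2+(aq), Q = [Co2+(aq)] / [Pd2+(aq)] = 118, giving log Q = 2.071.
Applying E = E° − (RT ln10/nF)·log Q gives +1.21 − (0.0542/2)(2.071) = +1.15 V.

+1.15 V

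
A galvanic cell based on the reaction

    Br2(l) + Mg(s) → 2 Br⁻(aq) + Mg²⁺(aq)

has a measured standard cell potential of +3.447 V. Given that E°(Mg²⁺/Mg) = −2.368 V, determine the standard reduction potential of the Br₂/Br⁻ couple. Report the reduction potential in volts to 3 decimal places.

+1.079 V

In the reaction as written the Br₂/Br⁻ couple is reduced (cathode) and Mg²⁺/Mg is oxidized (anode), so E°cell = E°(Br₂/Br⁻) − E°(Mg²⁺/Mg).
E°(Br₂/Br⁻) = E°cell + E°(anode) = +3.447 + (−2.368) = +1.079 V.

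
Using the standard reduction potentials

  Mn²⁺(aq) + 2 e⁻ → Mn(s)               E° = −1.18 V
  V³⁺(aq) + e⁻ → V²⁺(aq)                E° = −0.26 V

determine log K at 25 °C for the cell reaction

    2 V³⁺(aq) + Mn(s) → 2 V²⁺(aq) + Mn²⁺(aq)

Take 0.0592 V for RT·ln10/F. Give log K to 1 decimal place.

The V³⁺/V²⁺ couple is reduced (cathode); E°cell = −0.26 − (−1.18) = +0.92 V with n = 2.
At equilibrium E = 0, so log K = nE°cell / 0.0592 = (2)(+0.92) / 0.0592 = 31.1.

log K = 31.1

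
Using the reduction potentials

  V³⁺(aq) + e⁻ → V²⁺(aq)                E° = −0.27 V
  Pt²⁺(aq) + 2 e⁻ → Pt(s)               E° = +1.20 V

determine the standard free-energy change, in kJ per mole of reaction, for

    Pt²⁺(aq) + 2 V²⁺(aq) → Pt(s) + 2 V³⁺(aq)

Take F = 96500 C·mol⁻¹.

In the reaction as written Pt²⁺(aq) is reduced, so the Pt²⁺/Pt couple is the cathode and V³⁺/V²⁺ is the anode.
E°cell = +1.20 − (−0.27) = +1.47 V; balancing electrons gives n = 2.
ΔG° = −nFE°cell = −(2)(96500)(+1.47) J/mol = −284 kJ/mol.

−284 kJ/mol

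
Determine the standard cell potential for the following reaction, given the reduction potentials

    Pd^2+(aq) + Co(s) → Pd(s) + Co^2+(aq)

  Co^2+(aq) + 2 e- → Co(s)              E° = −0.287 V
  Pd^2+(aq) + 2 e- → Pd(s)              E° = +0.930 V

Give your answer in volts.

+1.217 V

In the reaction as written, Pd^2+(aq) is reduced (cathode) and Co^2+(aq) is produced by oxidation at the anode.
E°cell = E°(cathode) − E°(anode) = +0.930 − (−0.287) = +1.217 V.
The positive value indicates the reaction is spontaneous as written.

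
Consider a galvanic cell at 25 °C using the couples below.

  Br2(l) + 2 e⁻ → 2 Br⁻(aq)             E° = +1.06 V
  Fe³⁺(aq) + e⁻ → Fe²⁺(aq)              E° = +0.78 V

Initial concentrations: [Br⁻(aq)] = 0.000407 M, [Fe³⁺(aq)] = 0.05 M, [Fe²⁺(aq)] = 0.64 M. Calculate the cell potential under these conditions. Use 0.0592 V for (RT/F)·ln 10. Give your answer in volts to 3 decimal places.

Br₂/Br⁻ is reduced (cathode, E° = +1.06 V) and Fe³⁺/Fe²⁺ is oxidized (anode).
E°cell = E°cat − E°an = +1.06 − (+0.78) = +0.28 V; n = 2.
The balanced reaction is Br2(l) + 2 Fe²⁺(aq) → 2 Br⁻(aq) + 2 Fe³⁺(aq), so Q = ([Br⁻(aq)]^2·[Fe³⁺(aq)]^2) / [Fe²⁺(aq)]^2 = 1.01×10^−9 and log Q = −8.995.
Applying E = E° − (RT ln10/nF)·log Q gives +0.28 − (0.0592/2)(−8.995) = +0.546 V.

+0.546 V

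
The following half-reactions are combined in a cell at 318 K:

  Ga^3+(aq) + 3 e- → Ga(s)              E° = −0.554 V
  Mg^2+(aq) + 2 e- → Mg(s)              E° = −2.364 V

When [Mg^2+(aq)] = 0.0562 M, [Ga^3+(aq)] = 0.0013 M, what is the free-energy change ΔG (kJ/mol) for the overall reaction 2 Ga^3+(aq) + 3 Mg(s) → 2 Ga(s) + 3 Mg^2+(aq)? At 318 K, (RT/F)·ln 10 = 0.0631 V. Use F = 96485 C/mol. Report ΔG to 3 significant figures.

With Ga³⁺/Ga reduced at the cathode, E°cell = −0.554 − (−2.364) = +1.810 V and n = 6.
Q = [Mg^2+(aq)]^3 / [Ga^3+(aq)]^2 = 105, so log Q = 2.021 and E = +1.810 − (0.0631/6)(2.021) = +1.7887 V.
Then ΔG = −nFE = −6 × 96485 × +1.7887 J/mol = −1040 kJ/mol.

−1040 kJ/mol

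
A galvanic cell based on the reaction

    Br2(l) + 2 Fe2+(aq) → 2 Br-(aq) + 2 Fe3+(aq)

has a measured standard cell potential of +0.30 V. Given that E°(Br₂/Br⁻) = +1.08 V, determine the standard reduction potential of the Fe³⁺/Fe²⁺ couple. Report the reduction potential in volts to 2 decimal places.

In the reaction as written the Br₂/Br⁻ couple is reduced (cathode) and Fe³⁺/Fe²⁺ is oxidized (anode), so E°cell = E°(Br₂/Br⁻) − E°(Fe³⁺/Fe²⁺).
E°(Fe³⁺/Fe²⁺) = E°(cathode) − E°cell = +1.08 − (+0.30) = +0.78 V.

+0.78 V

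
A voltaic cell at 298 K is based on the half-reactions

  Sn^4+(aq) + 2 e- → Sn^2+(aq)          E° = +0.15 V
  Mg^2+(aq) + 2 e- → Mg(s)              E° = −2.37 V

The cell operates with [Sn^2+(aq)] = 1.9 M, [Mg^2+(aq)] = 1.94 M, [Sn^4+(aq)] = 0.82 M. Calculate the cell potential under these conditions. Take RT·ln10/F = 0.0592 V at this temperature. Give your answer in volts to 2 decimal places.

+2.50 V

The Sn⁴⁺/Sn²⁺ couple has the more positive E°, so it is the cathode; Mg²⁺/Mg is the anode.
The standard potential is +0.15 − (−2.37) = +2.52 V and the balanced reaction transfers n = 2 electrons.
Balancing gives Sn^4+(aq) + Mg(s) → Sn^2+(aq) + Mg^2+(aq); hence Q = ([Sn^2+(aq)]·[Mg^2+(aq)]) / [Sn^4+(aq)] = 4.5 (log Q = 0.653).
E = E° − (0.0592/n)·log Q = +2.52 − (0.0592/2)(0.653) = +2.50 V.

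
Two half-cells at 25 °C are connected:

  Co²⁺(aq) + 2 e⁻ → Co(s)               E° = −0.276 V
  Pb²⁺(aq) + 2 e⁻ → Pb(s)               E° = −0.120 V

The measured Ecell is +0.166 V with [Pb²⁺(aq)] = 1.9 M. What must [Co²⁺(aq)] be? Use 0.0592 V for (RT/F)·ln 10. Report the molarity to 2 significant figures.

0.87 M

Pb²⁺/Pb is the cathode (higher E°); E°cell = −0.120 − (−0.276) = +0.156 V with n = 2.
From the Nernst equation, log Q = n(E° − E)/0.0592 = 2·(+0.156 − (+0.166))/0.0592 = −0.338.
Balancing electrons gives Pb²⁺(aq) + Co(s) → Pb(s) + Co²⁺(aq); thus Q = [Co²⁺(aq)] / [Pb²⁺(aq)].
Isolating [Co²⁺(aq)] in Q = 10^{−0.338} yields log [Co²⁺(aq)] = −0.059, i.e. 0.87 M.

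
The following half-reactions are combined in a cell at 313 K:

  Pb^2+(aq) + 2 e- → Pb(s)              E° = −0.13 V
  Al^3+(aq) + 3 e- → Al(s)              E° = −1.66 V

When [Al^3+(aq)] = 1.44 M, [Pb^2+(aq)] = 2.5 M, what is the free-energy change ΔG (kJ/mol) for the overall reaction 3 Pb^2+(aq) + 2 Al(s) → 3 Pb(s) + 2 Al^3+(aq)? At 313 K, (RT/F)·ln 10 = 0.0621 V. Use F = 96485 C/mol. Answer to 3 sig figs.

−891 kJ/mol

With Pb²⁺/Pb reduced at the cathode, E°cell = −0.13 − (−1.66) = +1.53 V and n = 6.
Q = [Al^3+(aq)]^2 / [Pb^2+(aq)]^3 = 0.133, so log Q = −0.877 and E = +1.53 − (0.0621/6)(−0.877) = +1.5391 V.
Finally ΔG = −nFE = −(6)(96485 C/mol)(+1.5391 V) = −891 kJ/mol.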